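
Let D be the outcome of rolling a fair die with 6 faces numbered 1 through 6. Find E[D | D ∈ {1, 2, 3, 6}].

P(D ∈ {1, 2, 3, 6}) = 2/3.
Σ over the event: 1·1/6 + 2·1/6 + 3·1/6 + 6·1/6 = 2.
E[D | D ∈ {1, 2, 3, 6}] = (2) / (2/3) = 3.

3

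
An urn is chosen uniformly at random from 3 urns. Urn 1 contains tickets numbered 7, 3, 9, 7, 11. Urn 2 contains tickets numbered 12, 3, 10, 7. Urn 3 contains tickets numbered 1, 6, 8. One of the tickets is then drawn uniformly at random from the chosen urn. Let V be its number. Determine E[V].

34/5

E[V | urn 1] = (7+3+9+7+11)/5 = 37/5.
E[V | urn 2] = (12+3+10+7)/4 = 8.
E[V | urn 3] = (1+6+8)/3 = 5.
By the law of total expectation,
E[V] = (1/3)·(37/5) + (1/3)·(8) + (1/3)·(5) = 34/5.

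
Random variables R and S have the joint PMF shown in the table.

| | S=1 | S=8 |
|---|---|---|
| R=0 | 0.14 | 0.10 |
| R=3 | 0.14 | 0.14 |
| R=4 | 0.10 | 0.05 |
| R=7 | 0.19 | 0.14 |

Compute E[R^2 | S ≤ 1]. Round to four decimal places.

P(S ≤ 1) = 0.57.
Σ R^2·P over the event = 0·(0.14) + 9·(0.14) + 16·(0.10) + 49·(0.19) = 12.17.
E[R^2 | S ≤ 1] = (12.17) / (0.57) = 21.3509.

21.3509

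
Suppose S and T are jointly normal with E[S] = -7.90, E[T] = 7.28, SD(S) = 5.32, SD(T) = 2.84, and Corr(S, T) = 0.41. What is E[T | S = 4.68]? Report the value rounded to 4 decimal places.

E[T | S=x] = μ_T + ρ(σ_T/σ_S)(x − μ_S) for jointly normal variables.
E[T | S=4.68] = 7.28 + (0.41)·(2.84/5.32)·(4.68 − (-7.90)) = 7.28 + (0.21887)·(12.58) = 10.0334.

10.0334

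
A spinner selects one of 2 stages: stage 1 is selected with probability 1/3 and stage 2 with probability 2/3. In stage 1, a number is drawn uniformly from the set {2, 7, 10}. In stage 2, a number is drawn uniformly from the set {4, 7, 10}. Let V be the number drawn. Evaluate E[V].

61/9

E[V | stage 1] = (2+7+10)/3 = 19/3.
E[V | stage 2] = (4+7+10)/3 = 7.
By the law of total expectation,
E[V] = (1/3)·(19/3) + (2/3)·(7) = 61/9.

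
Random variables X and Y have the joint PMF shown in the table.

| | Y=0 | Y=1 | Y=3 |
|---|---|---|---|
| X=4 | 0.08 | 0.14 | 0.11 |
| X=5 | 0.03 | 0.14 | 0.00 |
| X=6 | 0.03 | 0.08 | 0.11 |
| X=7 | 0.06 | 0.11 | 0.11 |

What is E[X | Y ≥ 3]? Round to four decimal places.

5.6667

P(Y ≥ 3) = 0.33.
Σ X·P over the event = 4·(0.11) + 6·(0.11) + 7·(0.11) = 1.87.
E[X | Y ≥ 3] = (1.87) / (0.33) = 5.6667.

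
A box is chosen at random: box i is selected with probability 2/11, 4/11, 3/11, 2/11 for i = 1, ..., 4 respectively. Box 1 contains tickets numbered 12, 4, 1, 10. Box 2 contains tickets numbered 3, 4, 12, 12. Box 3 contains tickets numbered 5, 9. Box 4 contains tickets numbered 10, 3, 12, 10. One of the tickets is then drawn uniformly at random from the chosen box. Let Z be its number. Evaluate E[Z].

83/11

E[Z | box 1] = (12+4+1+10)/4 = 27/4.
E[Z | box 2] = (3+4+12+12)/4 = 31/4.
E[Z | box 3] = (5+9)/2 = 7.
E[Z | box 4] = (10+3+12+10)/4 = 35/4.
E[Z] = (2/11)·(27/4) + (4/11)·(31/4) + (3/11)·(7) + (2/11)·(35/4) = 83/11.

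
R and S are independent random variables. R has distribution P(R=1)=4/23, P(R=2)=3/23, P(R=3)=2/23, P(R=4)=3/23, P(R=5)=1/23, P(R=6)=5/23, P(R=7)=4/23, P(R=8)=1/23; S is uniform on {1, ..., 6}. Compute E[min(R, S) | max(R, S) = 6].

P(max(R, S) = 6) = 43/138.
Summing min(R,S)·P(x,y) over outcomes with max(R, S) = 6 gives 1.
E[min(R, S) | max(R, S) = 6] = (1) / (43/138) = 138/43.

138/43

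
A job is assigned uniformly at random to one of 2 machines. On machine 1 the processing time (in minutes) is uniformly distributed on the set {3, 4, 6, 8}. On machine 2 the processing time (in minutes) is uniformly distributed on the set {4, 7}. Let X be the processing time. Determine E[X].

E[X | machine 1] = (3+4+6+8)/4 = 21/4.
E[X | machine 2] = (4+7)/2 = 11/2.
E[X] = (1/2)·(21/4) + (1/2)·(11/2) = 43/8.

43/8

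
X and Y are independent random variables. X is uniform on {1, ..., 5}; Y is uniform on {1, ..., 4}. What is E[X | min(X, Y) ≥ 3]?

Outcomes with min(X, Y) ≥ 3: (3,3), (3,4), (4,3), (4,4), (5,3), (5,4), each with probability 1/20.
E[X | min(X, Y) ≥ 3] = (3 + 3 + 4 + 4 + 5 + 5) / 6 = 4.

4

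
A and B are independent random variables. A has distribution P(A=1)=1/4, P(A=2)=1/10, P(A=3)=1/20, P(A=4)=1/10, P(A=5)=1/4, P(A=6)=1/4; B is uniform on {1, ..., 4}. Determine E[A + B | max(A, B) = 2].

29/9

P(max(A, B) = 2) = 9/80.
Summing (A+B)·P(x,y) over outcomes with max(A, B) = 2 gives 29/80.
E[A + B | max(A, B) = 2] = (29/80) / (9/80) = 29/9.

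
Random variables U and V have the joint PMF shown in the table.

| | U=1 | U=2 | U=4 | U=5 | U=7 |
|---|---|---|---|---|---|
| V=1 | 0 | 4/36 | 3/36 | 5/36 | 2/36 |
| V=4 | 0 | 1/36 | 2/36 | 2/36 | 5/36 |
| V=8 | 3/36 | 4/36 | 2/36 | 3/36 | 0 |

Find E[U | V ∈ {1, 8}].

P(V ∈ {1, 8}) = 13/18.
Σ U·P over the event = 1·(3/36) + 2·(4/36) + 2·(4/36) + 4·(3/36) + 4·(2/36) + 5·(5/36) + 5·(3/36) + 7·(2/36) = 31/12.
E[U | V ∈ {1, 8}] = (31/12) / (13/18) = 93/26.

93/26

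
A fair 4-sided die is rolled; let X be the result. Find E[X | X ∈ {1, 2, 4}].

P(X ∈ {1, 2, 4}) = 3/4.
Σ over the event: 1·1/4 + 2·1/4 + 4·1/4 = 7/4.
E[X | X ∈ {1, 2, 4}] = (7/4) / (3/4) = 7/3.

7/3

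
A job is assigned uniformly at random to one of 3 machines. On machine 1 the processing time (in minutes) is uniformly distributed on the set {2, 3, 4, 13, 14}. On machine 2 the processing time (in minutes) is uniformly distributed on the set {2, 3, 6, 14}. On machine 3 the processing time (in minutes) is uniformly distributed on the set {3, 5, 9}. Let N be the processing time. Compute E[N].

1147/180

E[N | machine 1] = (2+3+4+13+14)/5 = 36/5.
E[N | machine 2] = (2+3+6+14)/4 = 25/4.
E[N | machine 3] = (3+5+9)/3 = 17/3.
By the law of total expectation,
E[N] = (1/3)·(36/5) + (1/3)·(25/4) + (1/3)·(17/3) = 1147/180.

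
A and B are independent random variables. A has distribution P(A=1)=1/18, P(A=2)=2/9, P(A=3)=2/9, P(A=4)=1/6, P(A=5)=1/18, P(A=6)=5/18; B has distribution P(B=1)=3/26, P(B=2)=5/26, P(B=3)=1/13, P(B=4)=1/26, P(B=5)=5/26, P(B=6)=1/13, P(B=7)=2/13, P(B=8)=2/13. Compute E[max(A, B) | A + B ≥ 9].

1553/227

P(A + B ≥ 9) = 227/468.
Summing max(A,B)·P(x,y) over outcomes with A + B ≥ 9 gives 1553/468.
E[max(A, B) | A + B ≥ 9] = (1553/468) / (227/468) = 1553/227.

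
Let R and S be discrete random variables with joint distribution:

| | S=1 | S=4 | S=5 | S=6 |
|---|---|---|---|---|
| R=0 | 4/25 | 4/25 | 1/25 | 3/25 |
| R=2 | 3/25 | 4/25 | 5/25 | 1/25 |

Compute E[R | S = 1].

P(S = 1) = 7/25.
Σ R·P over the event = 0·(4/25) + 2·(3/25) = 6/25.
E[R | S = 1] = (6/25) / (7/25) = 6/7.

6/7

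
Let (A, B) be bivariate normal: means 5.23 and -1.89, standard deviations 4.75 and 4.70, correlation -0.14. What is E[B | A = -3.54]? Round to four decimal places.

-0.6751

E[B | A=x] = μ_B + ρ(σ_B/σ_A)(x − μ_A) for jointly normal variables.
E[B | A=-3.54] = -1.89 + (-0.14)·(4.70/4.75)·(-3.54 − (5.23)) = -1.89 + (-0.13853)·(-8.77) = -0.6751.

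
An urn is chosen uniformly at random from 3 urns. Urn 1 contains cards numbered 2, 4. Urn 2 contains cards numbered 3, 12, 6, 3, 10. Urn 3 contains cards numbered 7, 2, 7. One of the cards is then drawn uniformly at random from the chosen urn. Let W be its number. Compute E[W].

227/45

E[W | urn 1] = (2+4)/2 = 3.
E[W | urn 2] = (3+12+6+3+10)/5 = 34/5.
E[W | urn 3] = (7+2+7)/3 = 16/3.
E[W] = (1/3)·(3) + (1/3)·(34/5) + (1/3)·(16/3) = 227/45.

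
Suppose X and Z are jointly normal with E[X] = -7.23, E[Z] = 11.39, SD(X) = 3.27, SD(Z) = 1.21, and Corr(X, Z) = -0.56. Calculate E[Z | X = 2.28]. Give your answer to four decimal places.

9.4194

For a bivariate normal, E[Z | X=x] = μ_Z + ρ·(σ_Z/σ_X)·(x − μ_X).
E[Z | X=2.28] = 11.39 + (-0.56)·(1.21/3.27)·(2.28 − (-7.23)) = 11.39 + (-0.207217)·(9.51) = 9.4194.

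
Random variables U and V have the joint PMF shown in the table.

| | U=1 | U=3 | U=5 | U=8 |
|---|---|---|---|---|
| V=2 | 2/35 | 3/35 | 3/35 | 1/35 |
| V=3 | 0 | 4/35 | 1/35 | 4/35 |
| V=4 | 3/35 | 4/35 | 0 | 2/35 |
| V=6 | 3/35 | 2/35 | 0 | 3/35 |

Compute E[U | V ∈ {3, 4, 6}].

P(V ∈ {3, 4, 6}) = 26/35.
Summing U·P(U=x,V=y) over the conditioning event gives 113/35.
E[U | V ∈ {3, 4, 6}] = (113/35) / (26/35) = 113/26.

113/26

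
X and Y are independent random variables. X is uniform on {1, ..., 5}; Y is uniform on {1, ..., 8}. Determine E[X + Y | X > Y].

Outcomes with X > Y: (2,1), (3,1), (3,2), (4,1), (4,2), (4,3), (5,1), (5,2), (5,3), (5,4), each with probability 1/40.
E[X + Y | X > Y] = (3 + 4 + 5 + 5 + 6 + 7 + 6 + 7 + 8 + 9) / 10 = 6.

6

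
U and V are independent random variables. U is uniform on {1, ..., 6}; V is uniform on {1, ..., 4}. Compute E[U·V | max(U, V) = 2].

8/3

P(max(U, V) = 2) = 1/8.
Summing UV·P(x,y) over outcomes with max(U, V) = 2 gives 1/3.
E[U·V | max(U, V) = 2] = (1/3) / (1/8) = 8/3.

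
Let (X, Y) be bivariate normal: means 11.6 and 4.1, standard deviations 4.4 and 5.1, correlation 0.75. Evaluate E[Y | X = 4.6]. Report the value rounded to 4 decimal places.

-1.9852

E[Y | X=x] = μ_Y + ρ(σ_Y/σ_X)(x − μ_X) for jointly normal variables.
E[Y | X=4.6] = 4.1 + (0.75)·(5.1/4.4)·(4.6 − (11.6)) = 4.1 + (0.86932)·(-7) = -1.9852.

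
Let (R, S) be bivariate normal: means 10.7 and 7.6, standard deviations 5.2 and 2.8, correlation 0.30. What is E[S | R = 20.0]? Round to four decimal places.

E[S | R=x] = μ_S + ρ(σ_S/σ_R)(x − μ_R) for jointly normal variables.
E[S | R=20.0] = 7.6 + (0.30)·(2.8/5.2)·(20.0 − (10.7)) = 7.6 + (0.16154)·(9.3) = 9.1023.

9.1023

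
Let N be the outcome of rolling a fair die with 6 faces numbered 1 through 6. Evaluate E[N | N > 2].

Given N > 2, N is equally likely to be any of {3, 4, 5, 6}.
E[N | N > 2] = (3 + 4 + 5 + 6) / 4 = 9/2.

9/2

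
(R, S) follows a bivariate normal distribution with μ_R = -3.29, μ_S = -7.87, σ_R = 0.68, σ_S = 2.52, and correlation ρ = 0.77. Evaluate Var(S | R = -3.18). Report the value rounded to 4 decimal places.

The conditional variance in a bivariate normal is σ_S²(1 − ρ²), independent of x.
Var(S | R=-3.18) = (2.52)²·(1 − (0.77)²) = 6.3504·0.4071 = 2.5852.

2.5852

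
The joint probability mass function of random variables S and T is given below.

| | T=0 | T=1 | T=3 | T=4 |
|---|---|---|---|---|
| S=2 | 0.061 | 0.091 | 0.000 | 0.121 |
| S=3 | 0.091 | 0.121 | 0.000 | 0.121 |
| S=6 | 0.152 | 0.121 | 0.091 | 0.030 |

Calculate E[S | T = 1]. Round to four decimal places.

3.8168

P(T = 1) = 0.333.
Σ S·P over the event = 2·(0.091) + 3·(0.121) + 6·(0.121) = 1.271.
E[S | T = 1] = (1.271) / (0.333) = 3.8168.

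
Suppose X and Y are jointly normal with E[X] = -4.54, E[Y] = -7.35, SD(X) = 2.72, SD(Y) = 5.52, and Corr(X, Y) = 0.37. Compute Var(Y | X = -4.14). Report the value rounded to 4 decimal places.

26.2990

The conditional variance in a bivariate normal is σ_Y²(1 − ρ²), independent of x.
Var(Y | X=-4.14) = (5.52)²·(1 − (0.37)²) = 30.4704·0.8631 = 26.2990.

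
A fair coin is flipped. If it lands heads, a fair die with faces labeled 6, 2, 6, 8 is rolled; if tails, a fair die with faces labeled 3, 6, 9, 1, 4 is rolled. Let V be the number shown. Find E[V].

101/20

E[V | heads] = (6+2+6+8)/4 = 11/2.
E[V | tails] = (3+6+9+1+4)/5 = 23/5.
By the law of total expectation,
E[V] = (1/2)·(11/2) + (1/2)·(23/5) = 101/20.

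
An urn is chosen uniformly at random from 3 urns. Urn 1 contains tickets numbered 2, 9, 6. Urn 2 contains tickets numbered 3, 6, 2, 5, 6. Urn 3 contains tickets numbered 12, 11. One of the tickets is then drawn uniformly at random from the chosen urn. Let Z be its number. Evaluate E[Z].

E[Z | urn 1] = (2+9+6)/3 = 17/3.
E[Z | urn 2] = (3+6+2+5+6)/5 = 22/5.
E[Z | urn 3] = (12+11)/2 = 23/2.
By the law of total expectation,
E[Z] = (1/3)·(17/3) + (1/3)·(22/5) + (1/3)·(23/2) = 647/90.

647/90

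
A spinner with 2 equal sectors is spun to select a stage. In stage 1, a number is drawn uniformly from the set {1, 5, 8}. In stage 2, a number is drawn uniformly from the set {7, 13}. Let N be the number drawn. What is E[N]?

E[N | stage 1] = (1+5+8)/3 = 14/3.
E[N | stage 2] = (7+13)/2 = 10.
By the law of total expectation,
E[N] = (1/2)·(14/3) + (1/2)·(10) = 22/3.

22/3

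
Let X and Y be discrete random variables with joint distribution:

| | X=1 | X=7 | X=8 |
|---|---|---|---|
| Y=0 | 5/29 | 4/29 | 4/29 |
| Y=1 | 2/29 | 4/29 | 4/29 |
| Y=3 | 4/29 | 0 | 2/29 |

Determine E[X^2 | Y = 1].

P(Y = 1) = 10/29.
Summing X^2·P(X=x,Y=y) over the conditioning event gives 454/29.
E[X^2 | Y = 1] = (454/29) / (10/29) = 227/5.

227/5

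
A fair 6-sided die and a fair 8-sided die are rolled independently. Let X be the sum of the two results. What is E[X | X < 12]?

22/3

P(X < 12) = 7/8.
E[X | X < 12] = (77/12) / (7/8) = 22/3.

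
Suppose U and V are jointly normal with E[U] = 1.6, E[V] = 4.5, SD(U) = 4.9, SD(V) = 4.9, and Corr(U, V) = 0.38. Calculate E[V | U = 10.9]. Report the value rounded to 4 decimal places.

8.0340

The regression of V on U has slope ρ·σ_V/σ_U and passes through (μ_U, μ_V).
E[V | U=10.9] = 4.5 + (0.38)·(4.9/4.9)·(10.9 − (1.6)) = 4.5 + (0.38)·(9.3) = 8.0340.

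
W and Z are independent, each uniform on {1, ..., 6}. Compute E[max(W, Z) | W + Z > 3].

P(W + Z > 3) = 11/12.
Summing max(W,Z)·P(x,y) over outcomes with W + Z > 3 gives 13/3.
E[max(W, Z) | W + Z > 3] = (13/3) / (11/12) = 52/11.

52/11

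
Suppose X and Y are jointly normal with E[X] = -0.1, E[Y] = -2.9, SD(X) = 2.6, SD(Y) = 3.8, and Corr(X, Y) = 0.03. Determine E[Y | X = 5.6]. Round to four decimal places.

-2.6501

The regression of Y on X has slope ρ·σ_Y/σ_X and passes through (μ_X, μ_Y).
E[Y | X=5.6] = -2.9 + (0.03)·(3.8/2.6)·(5.6 − (-0.1)) = -2.9 + (0.043846)·(5.7) = -2.6501.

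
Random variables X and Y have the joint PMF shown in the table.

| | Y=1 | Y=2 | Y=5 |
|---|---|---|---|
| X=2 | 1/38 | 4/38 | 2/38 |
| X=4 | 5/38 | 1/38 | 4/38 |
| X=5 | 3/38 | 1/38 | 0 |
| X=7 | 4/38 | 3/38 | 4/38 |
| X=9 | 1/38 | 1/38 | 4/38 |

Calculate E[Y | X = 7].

P(X = 7) = 11/38.
Σ Y·P over the event = 1·(4/38) + 2·(3/38) + 5·(4/38) = 15/19.
E[Y | X = 7] = (15/19) / (11/38) = 30/11.

30/11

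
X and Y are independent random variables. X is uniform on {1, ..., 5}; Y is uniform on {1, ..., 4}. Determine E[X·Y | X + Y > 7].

Outcomes with X + Y > 7: (4,4), (5,3), (5,4), each with probability 1/20.
E[X·Y | X + Y > 7] = (16 + 15 + 20) / 3 = 17.

17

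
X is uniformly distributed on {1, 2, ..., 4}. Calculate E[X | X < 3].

Given X < 3, X is equally likely to be any of {1, 2}.
E[X | X < 3] = (1 + 2) / 2 = 3/2.

3/2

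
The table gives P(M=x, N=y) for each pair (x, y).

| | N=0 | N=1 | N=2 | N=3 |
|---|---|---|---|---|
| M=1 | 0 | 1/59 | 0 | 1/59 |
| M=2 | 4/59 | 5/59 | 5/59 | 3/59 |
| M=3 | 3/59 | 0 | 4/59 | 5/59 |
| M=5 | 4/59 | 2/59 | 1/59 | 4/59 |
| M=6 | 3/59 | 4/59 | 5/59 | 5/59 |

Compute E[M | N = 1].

15/4

P(N = 1) = 12/59.
Σ M·P over the event = 1·(1/59) + 2·(5/59) + 5·(2/59) + 6·(4/59) = 45/59.
E[M | N = 1] = (45/59) / (12/59) = 15/4.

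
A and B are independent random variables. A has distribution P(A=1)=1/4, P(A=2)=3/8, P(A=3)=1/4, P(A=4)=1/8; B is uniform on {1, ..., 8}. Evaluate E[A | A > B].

P(A > B) = 5/32.
Summing A·P(x,y) over outcomes with A > B gives 15/32.
E[A | A > B] = (15/32) / (5/32) = 3.

3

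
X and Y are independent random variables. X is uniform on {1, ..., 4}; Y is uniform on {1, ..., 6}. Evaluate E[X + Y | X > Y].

5

Outcomes with X > Y: (2,1), (3,1), (3,2), (4,1), (4,2), (4,3), each with probability 1/24.
E[X + Y | X > Y] = (3 + 4 + 5 + 5 + 6 + 7) / 6 = 5.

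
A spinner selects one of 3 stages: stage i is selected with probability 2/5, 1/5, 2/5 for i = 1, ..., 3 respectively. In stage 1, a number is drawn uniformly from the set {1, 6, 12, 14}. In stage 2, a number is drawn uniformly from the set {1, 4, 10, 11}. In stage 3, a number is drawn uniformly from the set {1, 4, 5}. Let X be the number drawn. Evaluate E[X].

E[X | stage 1] = (1+6+12+14)/4 = 33/4.
E[X | stage 2] = (1+4+10+11)/4 = 13/2.
E[X | stage 3] = (1+4+5)/3 = 10/3.
By the law of total expectation,
E[X] = (2/5)·(33/4) + (1/5)·(13/2) + (2/5)·(10/3) = 89/15.

89/15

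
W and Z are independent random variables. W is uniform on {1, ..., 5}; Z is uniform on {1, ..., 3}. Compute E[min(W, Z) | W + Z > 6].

8/3

Outcomes with W + Z > 6: (4,3), (5,2), (5,3), each with probability 1/15.
E[min(W, Z) | W + Z > 6] = (3 + 2 + 3) / 3 = 8/3.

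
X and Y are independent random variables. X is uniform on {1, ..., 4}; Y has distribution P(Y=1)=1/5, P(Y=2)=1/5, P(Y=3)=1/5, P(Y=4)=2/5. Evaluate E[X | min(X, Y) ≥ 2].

P(min(X, Y) ≥ 2) = 3/5.
Summing X·P(x,y) over outcomes with min(X, Y) ≥ 2 gives 9/5.
E[X | min(X, Y) ≥ 2] = (9/5) / (3/5) = 3.

3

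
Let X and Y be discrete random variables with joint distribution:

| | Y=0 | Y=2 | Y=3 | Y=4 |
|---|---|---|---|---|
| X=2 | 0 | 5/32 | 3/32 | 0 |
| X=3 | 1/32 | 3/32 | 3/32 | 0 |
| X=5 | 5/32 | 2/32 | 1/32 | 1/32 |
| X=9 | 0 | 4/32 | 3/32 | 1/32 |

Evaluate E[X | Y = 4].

7

P(Y = 4) = 1/16.
Summing X·P(X=x,Y=y) over the conditioning event gives 7/16.
E[X | Y = 4] = (7/16) / (1/16) = 7.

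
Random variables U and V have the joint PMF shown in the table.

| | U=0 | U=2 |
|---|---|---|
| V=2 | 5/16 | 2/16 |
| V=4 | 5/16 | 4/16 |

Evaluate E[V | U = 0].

P(U = 0) = 5/8.
Σ V·P over the event = 2·(5/16) + 4·(5/16) = 15/8.
E[V | U = 0] = (15/8) / (5/8) = 3.

3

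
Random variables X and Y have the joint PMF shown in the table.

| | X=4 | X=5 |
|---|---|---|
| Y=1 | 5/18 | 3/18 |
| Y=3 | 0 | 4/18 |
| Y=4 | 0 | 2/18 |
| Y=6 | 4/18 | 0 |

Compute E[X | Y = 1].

35/8

P(Y = 1) = 4/9.
Σ X·P over the event = 4·(5/18) + 5·(3/18) = 35/18.
E[X | Y = 1] = (35/18) / (4/9) = 35/8.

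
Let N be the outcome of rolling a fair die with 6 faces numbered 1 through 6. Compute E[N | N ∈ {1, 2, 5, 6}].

7/2

P(N ∈ {1, 2, 5, 6}) = 2/3.
Σ over the event: 1·1/6 + 2·1/6 + 5·1/6 + 6·1/6 = 7/3.
E[N | N ∈ {1, 2, 5, 6}] = (7/3) / (2/3) = 7/2.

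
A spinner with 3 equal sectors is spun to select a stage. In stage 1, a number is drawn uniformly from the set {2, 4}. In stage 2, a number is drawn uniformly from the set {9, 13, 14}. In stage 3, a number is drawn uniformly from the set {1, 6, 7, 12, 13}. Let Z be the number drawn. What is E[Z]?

38/5

E[Z | stage 1] = (2+4)/2 = 3.
E[Z | stage 2] = (9+13+14)/3 = 12.
E[Z | stage 3] = (1+6+7+12+13)/5 = 39/5.
By the law of total expectation,
E[Z] = (1/3)·(3) + (1/3)·(12) + (1/3)·(39/5) = 38/5.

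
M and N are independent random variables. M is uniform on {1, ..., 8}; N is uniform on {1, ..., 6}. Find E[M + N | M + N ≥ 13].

40/3

P(M + N ≥ 13) = 1/16.
Summing (M+N)·P(x,y) over outcomes with M + N ≥ 13 gives 5/6.
E[M + N | M + N ≥ 13] = (5/6) / (1/16) = 40/3.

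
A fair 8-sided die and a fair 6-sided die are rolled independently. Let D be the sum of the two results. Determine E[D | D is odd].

P(D is odd) = 1/2.
Σ over the event: 3·1/24 + 5·1/12 + 7·1/8 + 9·1/8 + 11·1/12 + 13·1/24 = 4.
E[D | D is odd] = (4) / (1/2) = 8.

8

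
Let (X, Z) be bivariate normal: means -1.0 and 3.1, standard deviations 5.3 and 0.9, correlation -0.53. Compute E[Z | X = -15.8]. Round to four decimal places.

4.4320

The regression of Z on X has slope ρ·σ_Z/σ_X and passes through (μ_X, μ_Z).
E[Z | X=-15.8] = 3.1 + (-0.53)·(0.9/5.3)·(-15.8 − (-1.0)) = 3.1 + (-0.09)·(-14.8) = 4.4320.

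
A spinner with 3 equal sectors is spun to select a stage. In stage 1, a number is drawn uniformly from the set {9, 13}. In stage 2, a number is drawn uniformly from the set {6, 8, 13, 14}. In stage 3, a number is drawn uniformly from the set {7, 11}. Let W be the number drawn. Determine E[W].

E[W | stage 1] = (9+13)/2 = 11.
E[W | stage 2] = (6+8+13+14)/4 = 41/4.
E[W | stage 3] = (7+11)/2 = 9.
E[W] = (1/3)·(11) + (1/3)·(41/4) + (1/3)·(9) = 121/12.

121/12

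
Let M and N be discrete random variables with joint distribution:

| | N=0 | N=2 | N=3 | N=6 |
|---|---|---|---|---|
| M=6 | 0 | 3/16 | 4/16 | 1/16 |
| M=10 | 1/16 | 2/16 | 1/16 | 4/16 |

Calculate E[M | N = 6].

46/5

P(N = 6) = 5/16.
Summing M·P(M=x,N=y) over the conditioning event gives 23/8.
E[M | N = 6] = (23/8) / (5/16) = 46/5.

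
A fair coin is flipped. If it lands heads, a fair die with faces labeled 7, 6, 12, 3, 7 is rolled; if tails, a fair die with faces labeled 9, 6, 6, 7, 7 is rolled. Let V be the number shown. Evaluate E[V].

E[V | heads] = (7+6+12+3+7)/5 = 7.
E[V | tails] = (9+6+6+7+7)/5 = 7.
E[V] = (1/2)·(7) + (1/2)·(7) = 7.

7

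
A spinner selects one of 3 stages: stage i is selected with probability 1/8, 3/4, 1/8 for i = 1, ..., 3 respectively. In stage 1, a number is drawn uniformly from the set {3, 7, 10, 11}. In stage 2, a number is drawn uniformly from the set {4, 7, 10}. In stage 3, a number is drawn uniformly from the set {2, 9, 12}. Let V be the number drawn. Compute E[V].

689/96

E[V | stage 1] = (3+7+10+11)/4 = 31/4.
E[V | stage 2] = (4+7+10)/3 = 7.
E[V | stage 3] = (2+9+12)/3 = 23/3.
By the law of total expectation,
E[V] = (1/8)·(31/4) + (3/4)·(7) + (1/8)·(23/3) = 689/96.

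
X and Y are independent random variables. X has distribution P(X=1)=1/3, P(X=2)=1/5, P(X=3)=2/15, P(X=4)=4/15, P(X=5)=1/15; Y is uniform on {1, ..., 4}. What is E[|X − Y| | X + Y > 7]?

1/2

P(X + Y > 7) = 1/10.
Summing |X−Y|·P(x,y) over outcomes with X + Y > 7 gives 1/20.
E[|X − Y| | X + Y > 7] = (1/20) / (1/10) = 1/2.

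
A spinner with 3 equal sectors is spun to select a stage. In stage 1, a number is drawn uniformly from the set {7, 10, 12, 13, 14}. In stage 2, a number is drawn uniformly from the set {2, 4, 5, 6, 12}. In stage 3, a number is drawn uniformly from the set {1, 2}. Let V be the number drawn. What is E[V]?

37/6

E[V | stage 1] = (7+10+12+13+14)/5 = 56/5.
E[V | stage 2] = (2+4+5+6+12)/5 = 29/5.
E[V | stage 3] = (1+2)/2 = 3/2.
By the law of total expectation,
E[V] = (1/3)·(56/5) + (1/3)·(29/5) + (1/3)·(3/2) = 37/6.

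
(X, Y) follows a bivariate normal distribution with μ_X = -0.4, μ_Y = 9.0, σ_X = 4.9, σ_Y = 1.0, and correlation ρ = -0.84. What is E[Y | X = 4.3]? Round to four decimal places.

E[Y | X=x] = μ_Y + ρ(σ_Y/σ_X)(x − μ_X) for jointly normal variables.
E[Y | X=4.3] = 9.0 + (-0.84)·(1.0/4.9)·(4.3 − (-0.4)) = 9.0 + (-0.17143)·(4.7) = 8.1943.

8.1943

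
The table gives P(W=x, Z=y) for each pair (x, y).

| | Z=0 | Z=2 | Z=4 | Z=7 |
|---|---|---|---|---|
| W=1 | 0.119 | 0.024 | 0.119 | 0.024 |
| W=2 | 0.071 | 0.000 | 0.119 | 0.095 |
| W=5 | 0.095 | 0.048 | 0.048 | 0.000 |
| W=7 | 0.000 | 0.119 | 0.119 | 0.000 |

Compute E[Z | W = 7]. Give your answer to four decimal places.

3.0000

P(W = 7) = 0.238.
Σ Z·P over the event = 2·(0.119) + 4·(0.119) = 0.714.
E[Z | W = 7] = (0.714) / (0.238) = 3.0000.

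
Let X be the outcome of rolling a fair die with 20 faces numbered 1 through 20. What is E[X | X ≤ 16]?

P(X ≤ 16) = 4/5.
E[X | X ≤ 16] = (34/5) / (4/5) = 17/2.

17/2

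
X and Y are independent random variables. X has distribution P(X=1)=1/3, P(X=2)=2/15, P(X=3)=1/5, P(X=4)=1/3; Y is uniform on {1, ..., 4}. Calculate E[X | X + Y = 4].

P(X + Y = 4) = 1/6.
Summing X·P(x,y) over outcomes with X + Y = 4 gives 3/10.
E[X | X + Y = 4] = (3/10) / (1/6) = 9/5.

9/5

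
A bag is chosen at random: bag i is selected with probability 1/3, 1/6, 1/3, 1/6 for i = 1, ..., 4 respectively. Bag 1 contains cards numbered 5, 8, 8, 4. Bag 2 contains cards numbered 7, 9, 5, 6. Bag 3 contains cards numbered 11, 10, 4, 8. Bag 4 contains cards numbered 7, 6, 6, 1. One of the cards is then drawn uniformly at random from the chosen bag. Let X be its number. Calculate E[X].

163/24

E[X | bag 1] = (5+8+8+4)/4 = 25/4.
E[X | bag 2] = (7+9+5+6)/4 = 27/4.
E[X | bag 3] = (11+10+4+8)/4 = 33/4.
E[X | bag 4] = (7+6+6+1)/4 = 5.
E[X] = (1/3)·(25/4) + (1/6)·(27/4) + (1/3)·(33/4) + (1/6)·(5) = 163/24.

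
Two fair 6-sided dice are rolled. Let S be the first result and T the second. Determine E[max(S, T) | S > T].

14/3

P(S > T) = 5/12.
Summing max(S,T)·P(x,y) over outcomes with S > T gives 35/18.
E[max(S, T) | S > T] = (35/18) / (5/12) = 14/3.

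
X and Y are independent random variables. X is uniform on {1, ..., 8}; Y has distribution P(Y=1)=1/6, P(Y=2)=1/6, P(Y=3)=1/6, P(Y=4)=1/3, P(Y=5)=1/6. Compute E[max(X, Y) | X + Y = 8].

31/6

P(X + Y = 8) = 1/8.
Summing max(X,Y)·P(x,y) over outcomes with X + Y = 8 gives 31/48.
E[max(X, Y) | X + Y = 8] = (31/48) / (1/8) = 31/6.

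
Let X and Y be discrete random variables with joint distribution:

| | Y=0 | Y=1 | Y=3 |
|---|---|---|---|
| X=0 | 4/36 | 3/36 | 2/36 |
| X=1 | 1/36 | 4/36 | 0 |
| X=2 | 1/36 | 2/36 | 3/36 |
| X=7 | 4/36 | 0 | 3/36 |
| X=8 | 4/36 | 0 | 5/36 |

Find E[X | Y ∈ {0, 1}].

71/23

P(Y ∈ {0, 1}) = 23/36.
Σ X·P over the event = 0·(4/36) + 0·(3/36) + 1·(1/36) + 1·(4/36) + 2·(1/36) + 2·(2/36) + 7·(4/36) + 8·(4/36) = 71/36.
E[X | Y ∈ {0, 1}] = (71/36) / (23/36) = 71/23.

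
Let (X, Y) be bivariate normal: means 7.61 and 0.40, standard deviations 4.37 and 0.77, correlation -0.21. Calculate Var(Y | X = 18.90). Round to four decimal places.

0.5668

For a bivariate normal, Var(Y | X=x) = σ_Y²(1 − ρ²).
Var(Y | X=18.90) = (0.77)²·(1 − (-0.21)²) = 0.5929·0.9559 = 0.5668.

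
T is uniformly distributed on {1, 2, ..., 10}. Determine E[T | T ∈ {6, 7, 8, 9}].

P(T ∈ {6, 7, 8, 9}) = 2/5.
Σ over the event: 6·1/10 + 7·1/10 + 8·1/10 + 9·1/10 = 3.
E[T | T ∈ {6, 7, 8, 9}] = (3) / (2/5) = 15/2.

15/2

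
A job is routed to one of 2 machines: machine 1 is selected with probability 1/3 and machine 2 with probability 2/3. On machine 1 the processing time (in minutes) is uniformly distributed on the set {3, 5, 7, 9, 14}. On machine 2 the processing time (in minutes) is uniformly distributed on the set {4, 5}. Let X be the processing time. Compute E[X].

83/15

E[X | machine 1] = (3+5+7+9+14)/5 = 38/5.
E[X | machine 2] = (4+5)/2 = 9/2.
E[X] = (1/3)·(38/5) + (2/3)·(9/2) = 83/15.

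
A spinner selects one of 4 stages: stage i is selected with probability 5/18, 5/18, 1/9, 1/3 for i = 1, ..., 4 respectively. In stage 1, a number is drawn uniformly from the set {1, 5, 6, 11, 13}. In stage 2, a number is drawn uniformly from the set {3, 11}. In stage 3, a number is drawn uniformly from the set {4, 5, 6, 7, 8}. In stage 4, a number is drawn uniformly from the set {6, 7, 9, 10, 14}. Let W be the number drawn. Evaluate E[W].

691/90

E[W | stage 1] = (1+5+6+11+13)/5 = 36/5.
E[W | stage 2] = (3+11)/2 = 7.
E[W | stage 3] = (4+5+6+7+8)/5 = 6.
E[W | stage 4] = (6+7+9+10+14)/5 = 46/5.
E[W] = (5/18)·(36/5) + (5/18)·(7) + (1/9)·(6) + (1/3)·(46/5) = 691/90.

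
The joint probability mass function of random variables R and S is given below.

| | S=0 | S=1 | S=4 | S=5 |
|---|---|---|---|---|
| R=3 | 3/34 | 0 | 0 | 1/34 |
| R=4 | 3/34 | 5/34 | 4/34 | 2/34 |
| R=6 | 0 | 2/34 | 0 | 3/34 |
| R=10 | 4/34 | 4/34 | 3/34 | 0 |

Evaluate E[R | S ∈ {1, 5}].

P(S ∈ {1, 5}) = 1/2.
Σ R·P over the event = 3·(1/34) + 4·(5/34) + 4·(2/34) + 6·(2/34) + 6·(3/34) + 10·(4/34) = 101/34.
E[R | S ∈ {1, 5}] = (101/34) / (1/2) = 101/17.

101/17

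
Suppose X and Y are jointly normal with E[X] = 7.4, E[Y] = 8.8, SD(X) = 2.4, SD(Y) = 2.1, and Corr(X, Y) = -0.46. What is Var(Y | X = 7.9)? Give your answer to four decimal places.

3.4768

Var(Y | X=x) = (1 − ρ²)·σ_Y².
Var(Y | X=7.9) = (2.1)²·(1 − (-0.46)²) = 4.41·0.7884 = 3.4768.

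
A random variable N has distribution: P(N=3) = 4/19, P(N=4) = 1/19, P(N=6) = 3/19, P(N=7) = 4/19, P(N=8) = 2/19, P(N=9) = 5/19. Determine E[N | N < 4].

3

P(N < 4) = 4/19.
Σ over the event: 3·4/19 = 12/19.
E[N | N < 4] = (12/19) / (4/19) = 3.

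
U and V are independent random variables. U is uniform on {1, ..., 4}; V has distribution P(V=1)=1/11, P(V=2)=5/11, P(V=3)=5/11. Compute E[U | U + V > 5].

11/3

P(U + V > 5) = 15/44.
Summing U·P(x,y) over outcomes with U + V > 5 gives 5/4.
E[U | U + V > 5] = (5/4) / (15/44) = 11/3.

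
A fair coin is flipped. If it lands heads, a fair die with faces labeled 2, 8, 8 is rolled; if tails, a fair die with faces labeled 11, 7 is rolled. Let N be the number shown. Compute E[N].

E[N | heads] = (2+8+8)/3 = 6.
E[N | tails] = (11+7)/2 = 9.
E[N] = (1/2)·(6) + (1/2)·(9) = 15/2.

15/2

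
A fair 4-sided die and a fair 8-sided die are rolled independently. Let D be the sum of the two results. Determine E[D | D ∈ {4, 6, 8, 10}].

P(D ∈ {4, 6, 8, 10}) = 7/16.
Σ over the event: 4·3/32 + 6·1/8 + 8·1/8 + 10·3/32 = 49/16.
E[D | D ∈ {4, 6, 8, 10}] = (49/16) / (7/16) = 7.

7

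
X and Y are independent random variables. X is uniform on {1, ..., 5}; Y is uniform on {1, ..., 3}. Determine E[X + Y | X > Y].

Outcomes with X > Y: (2,1), (3,1), (3,2), (4,1), (4,2), (4,3), (5,1), (5,2), (5,3), each with probability 1/15.
E[X + Y | X > Y] = (3 + 4 + 5 + 5 + 6 + 7 + 6 + 7 + 8) / 9 = 17/3.

17/3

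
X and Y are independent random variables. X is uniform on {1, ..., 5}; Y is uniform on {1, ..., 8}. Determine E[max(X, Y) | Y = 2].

Outcomes with Y = 2: (1,2), (2,2), (3,2), (4,2), (5,2), each with probability 1/40.
E[max(X, Y) | Y = 2] = (2 + 2 + 3 + 4 + 5) / 5 = 16/5.

16/5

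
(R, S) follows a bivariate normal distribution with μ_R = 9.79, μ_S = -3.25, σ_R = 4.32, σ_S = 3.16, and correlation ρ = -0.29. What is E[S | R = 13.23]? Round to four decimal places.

-3.9797

For a bivariate normal, E[S | R=x] = μ_S + ρ·(σ_S/σ_R)·(x − μ_R).
E[S | R=13.23] = -3.25 + (-0.29)·(3.16/4.32)·(13.23 − (9.79)) = -3.25 + (-0.21213)·(3.44) = -3.9797.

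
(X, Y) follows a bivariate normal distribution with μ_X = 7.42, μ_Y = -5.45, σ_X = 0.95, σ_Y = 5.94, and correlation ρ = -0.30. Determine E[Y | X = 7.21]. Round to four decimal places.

The regression of Y on X has slope ρ·σ_Y/σ_X and passes through (μ_X, μ_Y).
E[Y | X=7.21] = -5.45 + (-0.30)·(5.94/0.95)·(7.21 − (7.42)) = -5.45 + (-1.8758)·(-0.21) = -5.0561.

-5.0561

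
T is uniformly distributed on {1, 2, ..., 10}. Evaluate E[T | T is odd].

5

Given T is odd, T is equally likely to be any of {1, 3, 5, 7, 9}.
E[T | T is odd] = (1 + 3 + 5 + 7 + 9) / 5 = 5.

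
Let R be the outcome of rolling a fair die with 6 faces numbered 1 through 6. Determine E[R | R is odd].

Given R is odd, R is equally likely to be any of {1, 3, 5}.
E[R | R is odd] = (1 + 3 + 5) / 3 = 3.

3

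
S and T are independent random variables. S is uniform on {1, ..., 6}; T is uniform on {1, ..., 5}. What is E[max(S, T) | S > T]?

14/3

P(S > T) = 1/2.
Summing max(S,T)·P(x,y) over outcomes with S > T gives 7/3.
E[max(S, T) | S > T] = (7/3) / (1/2) = 14/3.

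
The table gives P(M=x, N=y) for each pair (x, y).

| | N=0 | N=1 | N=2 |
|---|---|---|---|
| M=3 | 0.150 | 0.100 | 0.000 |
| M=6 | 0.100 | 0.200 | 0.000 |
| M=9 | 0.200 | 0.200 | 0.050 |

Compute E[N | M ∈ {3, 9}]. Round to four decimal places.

0.5714

P(M ∈ {3, 9}) = 0.700.
Σ N·P over the event = 0·(0.150) + 1·(0.100) + 0·(0.200) + 1·(0.200) + 2·(0.050) = 0.400.
E[N | M ∈ {3, 9}] = (0.400) / (0.700) = 0.5714.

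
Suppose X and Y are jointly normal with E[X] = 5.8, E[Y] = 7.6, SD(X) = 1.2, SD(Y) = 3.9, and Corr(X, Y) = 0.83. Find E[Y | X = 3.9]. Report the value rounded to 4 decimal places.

For a bivariate normal, E[Y | X=x] = μ_Y + ρ·(σ_Y/σ_X)·(x − μ_X).
E[Y | X=3.9] = 7.6 + (0.83)·(3.9/1.2)·(3.9 − (5.8)) = 7.6 + (2.6975)·(-1.9) = 2.4748.

2.4748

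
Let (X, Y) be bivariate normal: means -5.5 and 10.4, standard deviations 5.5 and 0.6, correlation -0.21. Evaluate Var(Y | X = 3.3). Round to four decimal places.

For a bivariate normal, Var(Y | X=x) = σ_Y²(1 − ρ²).
Var(Y | X=3.3) = (0.6)²·(1 − (-0.21)²) = 0.36·0.9559 = 0.3441.

0.3441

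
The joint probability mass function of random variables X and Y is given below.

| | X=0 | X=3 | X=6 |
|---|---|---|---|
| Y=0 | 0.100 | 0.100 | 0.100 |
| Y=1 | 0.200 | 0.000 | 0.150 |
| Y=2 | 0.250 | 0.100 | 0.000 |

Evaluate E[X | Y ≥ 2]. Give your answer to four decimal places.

0.8571

P(Y ≥ 2) = 0.350.
Σ X·P over the event = 0·(0.250) + 3·(0.100) = 0.300.
E[X | Y ≥ 2] = (0.300) / (0.350) = 0.8571.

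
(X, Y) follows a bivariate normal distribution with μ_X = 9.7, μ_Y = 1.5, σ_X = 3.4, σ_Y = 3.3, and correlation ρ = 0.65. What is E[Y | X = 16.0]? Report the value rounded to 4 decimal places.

5.4746

The regression of Y on X has slope ρ·σ_Y/σ_X and passes through (μ_X, μ_Y).
E[Y | X=16.0] = 1.5 + (0.65)·(3.3/3.4)·(16.0 − (9.7)) = 1.5 + (0.630882)·(6.3) = 5.4746.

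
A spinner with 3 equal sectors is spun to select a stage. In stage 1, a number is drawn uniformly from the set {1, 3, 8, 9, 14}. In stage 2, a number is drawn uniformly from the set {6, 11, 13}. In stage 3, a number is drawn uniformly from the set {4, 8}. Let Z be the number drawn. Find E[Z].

E[Z | stage 1] = (1+3+8+9+14)/5 = 7.
E[Z | stage 2] = (6+11+13)/3 = 10.
E[Z | stage 3] = (4+8)/2 = 6.
By the law of total expectation,
E[Z] = (1/3)·(7) + (1/3)·(10) + (1/3)·(6) = 23/3.

23/3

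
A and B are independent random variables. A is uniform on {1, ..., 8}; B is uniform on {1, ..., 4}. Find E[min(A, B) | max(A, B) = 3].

9/5

Outcomes with max(A, B) = 3: (1,3), (2,3), (3,1), (3,2), (3,3), each with probability 1/32.
E[min(A, B) | max(A, B) = 3] = (1 + 2 + 1 + 2 + 3) / 5 = 9/5.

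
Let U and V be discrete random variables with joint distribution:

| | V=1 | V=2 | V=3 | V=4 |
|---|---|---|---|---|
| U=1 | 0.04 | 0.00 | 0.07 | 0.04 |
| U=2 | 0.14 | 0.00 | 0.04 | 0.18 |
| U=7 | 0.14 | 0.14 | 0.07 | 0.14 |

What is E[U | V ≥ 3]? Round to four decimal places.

3.7407

P(V ≥ 3) = 0.54.
Σ U·P over the event = 1·(0.07) + 1·(0.04) + 2·(0.04) + 2·(0.18) + 7·(0.07) + 7·(0.14) = 2.02.
E[U | V ≥ 3] = (2.02) / (0.54) = 3.7407.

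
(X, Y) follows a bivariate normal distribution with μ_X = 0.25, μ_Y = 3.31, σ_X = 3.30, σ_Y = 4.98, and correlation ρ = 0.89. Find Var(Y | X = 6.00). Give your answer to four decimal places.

5.1560

For a bivariate normal, Var(Y | X=x) = σ_Y²(1 − ρ²).
Var(Y | X=6.00) = (4.98)²·(1 − (0.89)²) = 24.8004·0.2079 = 5.1560.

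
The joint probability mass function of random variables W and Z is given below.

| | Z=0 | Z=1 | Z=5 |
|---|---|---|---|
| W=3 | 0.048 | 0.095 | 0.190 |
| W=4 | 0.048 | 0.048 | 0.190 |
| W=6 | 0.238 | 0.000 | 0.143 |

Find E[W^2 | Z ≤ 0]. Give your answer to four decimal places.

29.2455

P(Z ≤ 0) = 0.334.
Σ W^2·P over the event = 9·(0.048) + 16·(0.048) + 36·(0.238) = 9.768.
E[W^2 | Z ≤ 0] = (9.768) / (0.334) = 29.2455.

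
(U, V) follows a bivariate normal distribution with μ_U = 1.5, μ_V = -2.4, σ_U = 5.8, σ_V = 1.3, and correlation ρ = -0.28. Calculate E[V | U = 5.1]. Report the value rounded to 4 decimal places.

-2.6259

The regression of V on U has slope ρ·σ_V/σ_U and passes through (μ_U, μ_V).
E[V | U=5.1] = -2.4 + (-0.28)·(1.3/5.8)·(5.1 − (1.5)) = -2.4 + (-0.062759)·(3.6) = -2.6259.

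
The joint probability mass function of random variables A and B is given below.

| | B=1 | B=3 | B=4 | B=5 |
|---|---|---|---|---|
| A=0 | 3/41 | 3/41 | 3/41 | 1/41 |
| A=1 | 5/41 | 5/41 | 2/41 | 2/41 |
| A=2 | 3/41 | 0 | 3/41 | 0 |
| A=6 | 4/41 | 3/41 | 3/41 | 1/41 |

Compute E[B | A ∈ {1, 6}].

P(A ∈ {1, 6}) = 25/41.
Summing B·P(A=x,B=y) over the conditioning event gives 68/41.
E[B | A ∈ {1, 6}] = (68/41) / (25/41) = 68/25.

68/25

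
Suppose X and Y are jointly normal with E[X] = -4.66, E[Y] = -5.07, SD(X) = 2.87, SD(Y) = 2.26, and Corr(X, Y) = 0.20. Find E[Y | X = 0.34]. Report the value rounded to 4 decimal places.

-4.2825

E[Y | X=x] = μ_Y + ρ(σ_Y/σ_X)(x − μ_X) for jointly normal variables.
E[Y | X=0.34] = -5.07 + (0.20)·(2.26/2.87)·(0.34 − (-4.66)) = -5.07 + (0.157491)·(5) = -4.2825.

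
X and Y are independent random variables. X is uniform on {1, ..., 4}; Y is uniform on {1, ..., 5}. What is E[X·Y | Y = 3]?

15/2

P(Y = 3) = 1/5.
Summing XY·P(x,y) over outcomes with Y = 3 gives 3/2.
E[X·Y | Y = 3] = (3/2) / (1/5) = 15/2.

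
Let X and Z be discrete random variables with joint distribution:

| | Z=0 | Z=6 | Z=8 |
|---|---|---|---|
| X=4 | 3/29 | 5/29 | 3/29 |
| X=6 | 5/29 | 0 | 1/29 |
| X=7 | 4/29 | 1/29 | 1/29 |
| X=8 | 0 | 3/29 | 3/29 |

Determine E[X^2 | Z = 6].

P(Z = 6) = 9/29.
Σ X^2·P over the event = 16·(5/29) + 49·(1/29) + 64·(3/29) = 321/29.
E[X^2 | Z = 6] = (321/29) / (9/29) = 107/3.

107/3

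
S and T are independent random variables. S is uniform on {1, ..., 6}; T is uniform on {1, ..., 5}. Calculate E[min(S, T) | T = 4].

3

Outcomes with T = 4: (1,4), (2,4), (3,4), (4,4), (5,4), (6,4), each with probability 1/30.
E[min(S, T) | T = 4] = (1 + 2 + 3 + 4 + 4 + 4) / 6 = 3.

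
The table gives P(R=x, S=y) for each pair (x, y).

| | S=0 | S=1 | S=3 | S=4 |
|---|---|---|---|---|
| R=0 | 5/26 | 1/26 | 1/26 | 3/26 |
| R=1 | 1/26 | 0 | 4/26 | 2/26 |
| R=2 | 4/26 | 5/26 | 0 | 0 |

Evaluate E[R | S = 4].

2/5

P(S = 4) = 5/26.
Σ R·P over the event = 0·(3/26) + 1·(2/26) = 1/13.
E[R | S = 4] = (1/13) / (5/26) = 2/5.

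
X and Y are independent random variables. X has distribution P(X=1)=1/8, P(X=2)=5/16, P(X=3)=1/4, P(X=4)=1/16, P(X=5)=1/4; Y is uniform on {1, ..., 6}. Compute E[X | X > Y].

P(X > Y) = 1/3.
Summing X·P(x,y) over outcomes with X > Y gives 21/16.
E[X | X > Y] = (21/16) / (1/3) = 63/16.

63/16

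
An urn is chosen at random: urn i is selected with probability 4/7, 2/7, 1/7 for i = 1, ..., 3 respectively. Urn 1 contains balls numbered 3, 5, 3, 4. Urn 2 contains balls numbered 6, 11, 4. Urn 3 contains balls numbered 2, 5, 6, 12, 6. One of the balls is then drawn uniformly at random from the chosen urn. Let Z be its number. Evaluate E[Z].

176/35

E[Z | urn 1] = (3+5+3+4)/4 = 15/4.
E[Z | urn 2] = (6+11+4)/3 = 7.
E[Z | urn 3] = (2+5+6+12+6)/5 = 31/5.
E[Z] = (4/7)·(15/4) + (2/7)·(7) + (1/7)·(31/5) = 176/35.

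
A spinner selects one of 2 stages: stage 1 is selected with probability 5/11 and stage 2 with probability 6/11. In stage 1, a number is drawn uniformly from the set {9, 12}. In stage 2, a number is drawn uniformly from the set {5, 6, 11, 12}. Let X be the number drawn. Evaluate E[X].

E[X | stage 1] = (9+12)/2 = 21/2.
E[X | stage 2] = (5+6+11+12)/4 = 17/2.
E[X] = (5/11)·(21/2) + (6/11)·(17/2) = 207/22.

207/22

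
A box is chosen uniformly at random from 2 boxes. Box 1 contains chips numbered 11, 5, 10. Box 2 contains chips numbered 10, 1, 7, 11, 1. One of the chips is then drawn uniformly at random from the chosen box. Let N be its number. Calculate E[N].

E[N | box 1] = (11+5+10)/3 = 26/3.
E[N | box 2] = (10+1+7+11+1)/5 = 6.
E[N] = (1/2)·(26/3) + (1/2)·(6) = 22/3.

22/3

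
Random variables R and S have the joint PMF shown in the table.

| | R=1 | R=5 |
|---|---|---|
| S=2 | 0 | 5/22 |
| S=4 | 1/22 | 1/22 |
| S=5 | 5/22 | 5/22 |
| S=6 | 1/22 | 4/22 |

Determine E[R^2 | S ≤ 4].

151/7

P(S ≤ 4) = 7/22.
Σ R^2·P over the event = 1·(1/22) + 25·(5/22) + 25·(1/22) = 151/22.
E[R^2 | S ≤ 4] = (151/22) / (7/22) = 151/7.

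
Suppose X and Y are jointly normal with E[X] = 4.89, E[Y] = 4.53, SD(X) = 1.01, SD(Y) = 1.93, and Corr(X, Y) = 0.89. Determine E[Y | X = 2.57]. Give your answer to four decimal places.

E[Y | X=x] = μ_Y + ρ(σ_Y/σ_X)(x − μ_X) for jointly normal variables.
E[Y | X=2.57] = 4.53 + (0.89)·(1.93/1.01)·(2.57 − (4.89)) = 4.53 + (1.7007)·(-2.32) = 0.5844.

0.5844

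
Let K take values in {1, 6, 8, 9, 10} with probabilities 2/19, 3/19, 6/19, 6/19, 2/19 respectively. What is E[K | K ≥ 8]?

61/7

P(K ≥ 8) = 14/19.
Σ over the event: 8·6/19 + 9·6/19 + 10·2/19 = 122/19.
E[K | K ≥ 8] = (122/19) / (14/19) = 61/7.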